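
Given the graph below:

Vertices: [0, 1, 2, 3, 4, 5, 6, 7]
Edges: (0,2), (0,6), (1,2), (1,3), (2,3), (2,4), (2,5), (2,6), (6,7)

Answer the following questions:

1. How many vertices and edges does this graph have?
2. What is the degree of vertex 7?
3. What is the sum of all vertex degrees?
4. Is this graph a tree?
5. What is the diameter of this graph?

Count: 8 vertices, 9 edges.
Vertex 7 has neighbors [6], degree = 1.
Handshaking lemma: 2 * 9 = 18.
A tree on 8 vertices has 7 edges. This graph has 9 edges (2 extra). Not a tree.
Diameter (longest shortest path) = 3.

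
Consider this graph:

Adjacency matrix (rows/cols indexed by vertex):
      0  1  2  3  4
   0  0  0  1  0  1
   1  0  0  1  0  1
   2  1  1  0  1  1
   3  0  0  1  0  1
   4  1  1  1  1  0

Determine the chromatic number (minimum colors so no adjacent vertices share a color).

The graph has a maximum clique of size 3 (lower bound on chromatic number).
A valid 3-coloring: {0: 2, 1: 2, 2: 0, 3: 2, 4: 1}.
Chromatic number = 3.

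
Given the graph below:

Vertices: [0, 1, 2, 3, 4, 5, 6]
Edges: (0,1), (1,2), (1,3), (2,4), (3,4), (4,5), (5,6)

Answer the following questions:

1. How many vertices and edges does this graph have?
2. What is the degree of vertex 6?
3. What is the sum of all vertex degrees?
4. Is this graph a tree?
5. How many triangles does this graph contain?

Count: 7 vertices, 7 edges.
Vertex 6 has neighbors [5], degree = 1.
Handshaking lemma: 2 * 7 = 14.
A tree on 7 vertices has 6 edges. This graph has 7 edges (1 extra). Not a tree.
Number of triangles = 0.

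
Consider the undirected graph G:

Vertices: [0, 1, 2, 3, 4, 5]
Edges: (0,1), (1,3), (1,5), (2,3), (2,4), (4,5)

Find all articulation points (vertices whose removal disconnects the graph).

An articulation point is a vertex whose removal disconnects the graph.
Articulation points: [1]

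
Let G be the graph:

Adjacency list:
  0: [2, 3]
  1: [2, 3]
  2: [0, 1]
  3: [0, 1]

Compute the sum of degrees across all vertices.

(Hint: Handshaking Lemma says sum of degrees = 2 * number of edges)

Count edges: 4 edges.
By Handshaking Lemma: sum of degrees = 2 * 4 = 8.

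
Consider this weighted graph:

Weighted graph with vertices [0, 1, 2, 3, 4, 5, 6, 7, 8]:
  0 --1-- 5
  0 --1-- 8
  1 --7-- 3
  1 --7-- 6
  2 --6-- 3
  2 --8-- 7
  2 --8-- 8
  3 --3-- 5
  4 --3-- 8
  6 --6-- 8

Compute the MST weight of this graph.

Applying Kruskal's algorithm (sort edges by weight, add if no cycle):
  Add (0,5) w=1
  Add (0,8) w=1
  Add (3,5) w=3
  Add (4,8) w=3
  Add (2,3) w=6
  Add (6,8) w=6
  Add (1,3) w=7
  Skip (1,6) w=7 (creates cycle)
  Add (2,7) w=8
  Skip (2,8) w=8 (creates cycle)
MST weight = 35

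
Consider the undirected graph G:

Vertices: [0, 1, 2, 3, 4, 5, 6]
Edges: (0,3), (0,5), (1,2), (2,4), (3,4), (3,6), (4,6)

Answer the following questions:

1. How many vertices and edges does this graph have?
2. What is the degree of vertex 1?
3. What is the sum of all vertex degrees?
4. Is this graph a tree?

Count: 7 vertices, 7 edges.
Vertex 1 has neighbors [2], degree = 1.
Handshaking lemma: 2 * 7 = 14.
A tree on 7 vertices has 6 edges. This graph has 7 edges (1 extra). Not a tree.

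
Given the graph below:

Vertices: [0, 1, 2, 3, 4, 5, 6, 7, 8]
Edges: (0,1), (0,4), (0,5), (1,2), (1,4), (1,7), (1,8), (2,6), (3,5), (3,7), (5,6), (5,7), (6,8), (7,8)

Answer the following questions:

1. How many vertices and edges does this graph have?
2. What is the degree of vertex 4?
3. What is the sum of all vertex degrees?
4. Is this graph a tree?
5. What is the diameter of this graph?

Count: 9 vertices, 14 edges.
Vertex 4 has neighbors [0, 1], degree = 2.
Handshaking lemma: 2 * 14 = 28.
A tree on 9 vertices has 8 edges. This graph has 14 edges (6 extra). Not a tree.
Diameter (longest shortest path) = 3.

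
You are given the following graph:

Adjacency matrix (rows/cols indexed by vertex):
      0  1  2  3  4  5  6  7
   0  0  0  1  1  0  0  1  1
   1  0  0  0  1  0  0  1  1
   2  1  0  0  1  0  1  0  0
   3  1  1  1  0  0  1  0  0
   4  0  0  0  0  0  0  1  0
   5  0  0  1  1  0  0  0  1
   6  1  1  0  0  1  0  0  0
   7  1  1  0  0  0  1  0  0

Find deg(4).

Vertex 4 has neighbors [6], so deg(4) = 1.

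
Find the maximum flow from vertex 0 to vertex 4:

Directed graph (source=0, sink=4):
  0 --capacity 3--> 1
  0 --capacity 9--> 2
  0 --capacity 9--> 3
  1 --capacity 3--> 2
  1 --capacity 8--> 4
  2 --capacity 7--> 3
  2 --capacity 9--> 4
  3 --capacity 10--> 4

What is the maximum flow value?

Computing max flow:
  Flow on (0->1): 3/3
  Flow on (0->2): 9/9
  Flow on (0->3): 9/9
  Flow on (1->4): 3/8
  Flow on (2->4): 9/9
  Flow on (3->4): 9/10
Maximum flow = 21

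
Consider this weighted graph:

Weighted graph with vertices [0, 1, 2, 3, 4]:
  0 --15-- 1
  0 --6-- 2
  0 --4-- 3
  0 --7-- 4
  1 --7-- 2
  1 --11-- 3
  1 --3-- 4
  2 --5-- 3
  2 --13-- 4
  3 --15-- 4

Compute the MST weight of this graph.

Applying Kruskal's algorithm (sort edges by weight, add if no cycle):
  Add (1,4) w=3
  Add (0,3) w=4
  Add (2,3) w=5
  Skip (0,2) w=6 (creates cycle)
  Add (0,4) w=7
  Skip (1,2) w=7 (creates cycle)
  Skip (1,3) w=11 (creates cycle)
  Skip (2,4) w=13 (creates cycle)
  Skip (0,1) w=15 (creates cycle)
  Skip (3,4) w=15 (creates cycle)
MST weight = 19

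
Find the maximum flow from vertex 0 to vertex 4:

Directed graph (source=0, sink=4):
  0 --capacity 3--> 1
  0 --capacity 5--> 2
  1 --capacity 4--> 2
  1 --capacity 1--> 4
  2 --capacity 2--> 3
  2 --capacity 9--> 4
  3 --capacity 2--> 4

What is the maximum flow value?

Computing max flow:
  Flow on (0->1): 3/3
  Flow on (0->2): 5/5
  Flow on (1->2): 2/4
  Flow on (1->4): 1/1
  Flow on (2->4): 7/9
Maximum flow = 8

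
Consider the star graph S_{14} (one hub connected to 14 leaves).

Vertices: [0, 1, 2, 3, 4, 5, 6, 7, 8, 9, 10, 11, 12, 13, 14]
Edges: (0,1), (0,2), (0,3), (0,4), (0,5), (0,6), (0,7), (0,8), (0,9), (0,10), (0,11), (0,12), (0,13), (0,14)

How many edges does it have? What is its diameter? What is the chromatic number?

Star graph S_{14}: the hub connects to all 14 leaves.
Edges = 14.
Diameter = 2 (any leaf to hub is 1, leaf to leaf through hub is 2).
Star graphs are bipartite (hub vs leaves), so chromatic number = 2.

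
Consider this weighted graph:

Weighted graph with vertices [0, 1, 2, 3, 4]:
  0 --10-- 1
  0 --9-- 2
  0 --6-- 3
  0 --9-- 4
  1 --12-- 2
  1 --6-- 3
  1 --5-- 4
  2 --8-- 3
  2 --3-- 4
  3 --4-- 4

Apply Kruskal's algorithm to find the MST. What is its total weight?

Applying Kruskal's algorithm (sort edges by weight, add if no cycle):
  Add (2,4) w=3
  Add (3,4) w=4
  Add (1,4) w=5
  Add (0,3) w=6
  Skip (1,3) w=6 (creates cycle)
  Skip (2,3) w=8 (creates cycle)
  Skip (0,4) w=9 (creates cycle)
  Skip (0,2) w=9 (creates cycle)
  Skip (0,1) w=10 (creates cycle)
  Skip (1,2) w=12 (creates cycle)
MST weight = 18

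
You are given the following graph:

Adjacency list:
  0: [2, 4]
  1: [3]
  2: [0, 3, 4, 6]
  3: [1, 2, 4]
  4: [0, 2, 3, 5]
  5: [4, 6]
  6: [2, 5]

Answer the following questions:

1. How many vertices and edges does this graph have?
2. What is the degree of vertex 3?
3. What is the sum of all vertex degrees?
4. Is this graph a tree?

Count: 7 vertices, 9 edges.
Vertex 3 has neighbors [1, 2, 4], degree = 3.
Handshaking lemma: 2 * 9 = 18.
A tree on 7 vertices has 6 edges. This graph has 9 edges (3 extra). Not a tree.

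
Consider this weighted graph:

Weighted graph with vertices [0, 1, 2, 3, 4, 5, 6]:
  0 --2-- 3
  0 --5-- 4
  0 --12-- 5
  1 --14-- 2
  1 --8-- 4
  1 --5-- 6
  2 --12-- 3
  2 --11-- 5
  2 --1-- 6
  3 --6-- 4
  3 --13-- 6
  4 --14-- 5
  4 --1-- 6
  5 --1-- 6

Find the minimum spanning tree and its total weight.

Applying Kruskal's algorithm (sort edges by weight, add if no cycle):
  Add (2,6) w=1
  Add (4,6) w=1
  Add (5,6) w=1
  Add (0,3) w=2
  Add (0,4) w=5
  Add (1,6) w=5
  Skip (3,4) w=6 (creates cycle)
  Skip (1,4) w=8 (creates cycle)
  Skip (2,5) w=11 (creates cycle)
  Skip (0,5) w=12 (creates cycle)
  Skip (2,3) w=12 (creates cycle)
  Skip (3,6) w=13 (creates cycle)
  Skip (1,2) w=14 (creates cycle)
  Skip (4,5) w=14 (creates cycle)
MST weight = 15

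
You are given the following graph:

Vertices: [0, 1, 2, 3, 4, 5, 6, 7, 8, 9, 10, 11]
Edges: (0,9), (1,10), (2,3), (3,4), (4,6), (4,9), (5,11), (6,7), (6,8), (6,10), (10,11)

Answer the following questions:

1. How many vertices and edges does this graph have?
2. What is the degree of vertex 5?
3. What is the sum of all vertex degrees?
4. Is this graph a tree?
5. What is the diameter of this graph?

Count: 12 vertices, 11 edges.
Vertex 5 has neighbors [11], degree = 1.
Handshaking lemma: 2 * 11 = 22.
A graph is a tree iff it is connected and has exactly n-1 edges. This graph is connected (all 12 vertices in one component) and has 12-1 = 11 edges. It is a tree.
Diameter (longest shortest path) = 6.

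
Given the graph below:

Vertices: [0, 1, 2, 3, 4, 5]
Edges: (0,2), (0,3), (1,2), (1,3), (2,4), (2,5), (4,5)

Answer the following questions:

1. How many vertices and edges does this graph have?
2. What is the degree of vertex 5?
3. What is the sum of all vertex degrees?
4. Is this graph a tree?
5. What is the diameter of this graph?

Count: 6 vertices, 7 edges.
Vertex 5 has neighbors [2, 4], degree = 2.
Handshaking lemma: 2 * 7 = 14.
A tree on 6 vertices has 5 edges. This graph has 7 edges (2 extra). Not a tree.
Diameter (longest shortest path) = 3.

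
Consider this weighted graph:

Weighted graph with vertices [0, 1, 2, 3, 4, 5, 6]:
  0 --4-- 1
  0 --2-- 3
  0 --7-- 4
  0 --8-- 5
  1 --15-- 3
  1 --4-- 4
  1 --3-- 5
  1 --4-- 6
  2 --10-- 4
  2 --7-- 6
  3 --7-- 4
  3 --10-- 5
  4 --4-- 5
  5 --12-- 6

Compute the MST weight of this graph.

Applying Kruskal's algorithm (sort edges by weight, add if no cycle):
  Add (0,3) w=2
  Add (1,5) w=3
  Add (0,1) w=4
  Add (1,4) w=4
  Add (1,6) w=4
  Skip (4,5) w=4 (creates cycle)
  Skip (0,4) w=7 (creates cycle)
  Add (2,6) w=7
  Skip (3,4) w=7 (creates cycle)
  Skip (0,5) w=8 (creates cycle)
  Skip (2,4) w=10 (creates cycle)
  Skip (3,5) w=10 (creates cycle)
  Skip (5,6) w=12 (creates cycle)
  Skip (1,3) w=15 (creates cycle)
MST weight = 24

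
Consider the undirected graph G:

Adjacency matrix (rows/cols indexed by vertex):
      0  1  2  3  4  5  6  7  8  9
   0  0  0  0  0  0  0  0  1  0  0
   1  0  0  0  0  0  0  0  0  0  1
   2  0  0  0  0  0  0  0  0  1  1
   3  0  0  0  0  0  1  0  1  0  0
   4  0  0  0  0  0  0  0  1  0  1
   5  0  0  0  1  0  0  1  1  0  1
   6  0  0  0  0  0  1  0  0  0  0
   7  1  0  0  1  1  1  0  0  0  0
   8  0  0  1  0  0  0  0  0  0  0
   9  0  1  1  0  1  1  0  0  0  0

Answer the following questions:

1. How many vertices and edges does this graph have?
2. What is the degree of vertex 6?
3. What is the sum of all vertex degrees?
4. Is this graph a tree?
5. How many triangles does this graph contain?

Count: 10 vertices, 11 edges.
Vertex 6 has neighbors [5], degree = 1.
Handshaking lemma: 2 * 11 = 22.
A tree on 10 vertices has 9 edges. This graph has 11 edges (2 extra). Not a tree.
Number of triangles = 1.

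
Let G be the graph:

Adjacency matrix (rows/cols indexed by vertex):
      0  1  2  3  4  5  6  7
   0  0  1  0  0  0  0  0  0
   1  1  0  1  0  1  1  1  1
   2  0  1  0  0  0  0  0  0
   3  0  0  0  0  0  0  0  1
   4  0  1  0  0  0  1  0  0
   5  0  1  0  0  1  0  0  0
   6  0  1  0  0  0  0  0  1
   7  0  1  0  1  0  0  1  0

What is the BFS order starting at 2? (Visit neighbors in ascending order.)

BFS from vertex 2 (neighbors processed in ascending order):
Visit order: 2, 1, 0, 4, 5, 6, 7, 3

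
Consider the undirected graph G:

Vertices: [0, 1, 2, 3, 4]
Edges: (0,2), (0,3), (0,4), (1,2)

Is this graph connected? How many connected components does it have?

Checking connectivity: the graph has 1 connected component(s).
All vertices are reachable from each other. The graph IS connected.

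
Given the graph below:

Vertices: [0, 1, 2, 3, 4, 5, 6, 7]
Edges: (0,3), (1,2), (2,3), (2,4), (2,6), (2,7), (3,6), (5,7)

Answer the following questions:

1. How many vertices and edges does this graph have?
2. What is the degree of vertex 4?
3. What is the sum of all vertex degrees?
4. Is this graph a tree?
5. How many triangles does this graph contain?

Count: 8 vertices, 8 edges.
Vertex 4 has neighbors [2], degree = 1.
Handshaking lemma: 2 * 8 = 16.
A tree on 8 vertices has 7 edges. This graph has 8 edges (1 extra). Not a tree.
Number of triangles = 1.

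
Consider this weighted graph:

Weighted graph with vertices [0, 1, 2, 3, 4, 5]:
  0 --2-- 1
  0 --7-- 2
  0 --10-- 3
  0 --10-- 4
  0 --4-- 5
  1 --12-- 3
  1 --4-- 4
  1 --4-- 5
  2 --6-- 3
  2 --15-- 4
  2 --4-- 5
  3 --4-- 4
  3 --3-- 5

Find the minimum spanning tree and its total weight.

Applying Kruskal's algorithm (sort edges by weight, add if no cycle):
  Add (0,1) w=2
  Add (3,5) w=3
  Add (0,5) w=4
  Add (1,4) w=4
  Skip (1,5) w=4 (creates cycle)
  Add (2,5) w=4
  Skip (3,4) w=4 (creates cycle)
  Skip (2,3) w=6 (creates cycle)
  Skip (0,2) w=7 (creates cycle)
  Skip (0,4) w=10 (creates cycle)
  Skip (0,3) w=10 (creates cycle)
  Skip (1,3) w=12 (creates cycle)
  Skip (2,4) w=15 (creates cycle)
MST weight = 17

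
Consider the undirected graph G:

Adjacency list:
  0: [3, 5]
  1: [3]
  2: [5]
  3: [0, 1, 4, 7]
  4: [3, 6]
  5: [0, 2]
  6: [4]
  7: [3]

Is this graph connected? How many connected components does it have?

Checking connectivity: the graph has 1 connected component(s).
All vertices are reachable from each other. The graph IS connected.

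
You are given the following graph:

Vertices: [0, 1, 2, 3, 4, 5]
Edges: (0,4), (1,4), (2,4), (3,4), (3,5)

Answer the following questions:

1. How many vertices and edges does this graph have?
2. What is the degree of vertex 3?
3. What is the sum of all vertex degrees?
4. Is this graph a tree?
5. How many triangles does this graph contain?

Count: 6 vertices, 5 edges.
Vertex 3 has neighbors [4, 5], degree = 2.
Handshaking lemma: 2 * 5 = 10.
A graph is a tree iff it is connected and has exactly n-1 edges. This graph is connected (all 6 vertices in one component) and has 6-1 = 5 edges. It is a tree.
Number of triangles = 0.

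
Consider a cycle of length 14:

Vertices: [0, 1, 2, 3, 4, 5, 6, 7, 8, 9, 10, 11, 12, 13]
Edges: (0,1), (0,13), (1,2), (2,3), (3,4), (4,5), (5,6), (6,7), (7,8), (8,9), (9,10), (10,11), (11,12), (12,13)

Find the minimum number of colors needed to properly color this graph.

This is an even cycle (C_14). Even cycles are bipartite.
Chromatic number = 2.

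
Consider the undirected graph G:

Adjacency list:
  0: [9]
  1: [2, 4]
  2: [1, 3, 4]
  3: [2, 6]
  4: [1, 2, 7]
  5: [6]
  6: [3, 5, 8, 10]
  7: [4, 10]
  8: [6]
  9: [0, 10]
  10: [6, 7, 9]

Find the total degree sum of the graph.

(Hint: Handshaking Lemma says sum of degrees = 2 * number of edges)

Count edges: 12 edges.
By Handshaking Lemma: sum of degrees = 2 * 12 = 24.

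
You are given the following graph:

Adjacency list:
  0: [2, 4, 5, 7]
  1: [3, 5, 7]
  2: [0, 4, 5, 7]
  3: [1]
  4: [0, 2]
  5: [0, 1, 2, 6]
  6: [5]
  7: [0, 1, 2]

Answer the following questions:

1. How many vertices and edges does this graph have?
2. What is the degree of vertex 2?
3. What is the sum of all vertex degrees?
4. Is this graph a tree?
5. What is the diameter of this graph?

Count: 8 vertices, 11 edges.
Vertex 2 has neighbors [0, 4, 5, 7], degree = 4.
Handshaking lemma: 2 * 11 = 22.
A tree on 8 vertices has 7 edges. This graph has 11 edges (4 extra). Not a tree.
Diameter (longest shortest path) = 4.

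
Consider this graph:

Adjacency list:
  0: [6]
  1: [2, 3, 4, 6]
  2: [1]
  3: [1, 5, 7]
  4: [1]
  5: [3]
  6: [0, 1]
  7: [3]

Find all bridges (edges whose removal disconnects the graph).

A bridge is an edge whose removal increases the number of connected components.
Bridges found: (0,6), (1,2), (1,3), (1,4), (1,6), (3,5), (3,7)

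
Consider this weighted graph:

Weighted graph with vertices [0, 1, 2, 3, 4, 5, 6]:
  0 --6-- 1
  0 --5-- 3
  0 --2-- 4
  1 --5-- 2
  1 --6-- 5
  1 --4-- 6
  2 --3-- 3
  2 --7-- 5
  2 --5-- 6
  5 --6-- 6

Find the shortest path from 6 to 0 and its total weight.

Using Dijkstra's algorithm from vertex 6:
Shortest path: 6 -> 1 -> 0
Total weight: 4 + 6 = 10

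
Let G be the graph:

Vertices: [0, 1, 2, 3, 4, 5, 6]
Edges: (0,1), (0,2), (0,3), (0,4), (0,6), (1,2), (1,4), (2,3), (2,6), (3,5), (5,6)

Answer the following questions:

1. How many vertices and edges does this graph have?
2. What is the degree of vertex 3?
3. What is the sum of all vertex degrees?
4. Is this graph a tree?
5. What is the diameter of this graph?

Count: 7 vertices, 11 edges.
Vertex 3 has neighbors [0, 2, 5], degree = 3.
Handshaking lemma: 2 * 11 = 22.
A tree on 7 vertices has 6 edges. This graph has 11 edges (5 extra). Not a tree.
Diameter (longest shortest path) = 3.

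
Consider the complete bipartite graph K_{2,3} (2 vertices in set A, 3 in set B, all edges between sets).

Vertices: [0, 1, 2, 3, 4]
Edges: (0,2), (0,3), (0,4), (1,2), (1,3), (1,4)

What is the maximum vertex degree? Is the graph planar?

Set-A vertices have degree 3; set-B vertices have degree 2. Maximum degree = max(2,3) = 3.
min(2,3) <= 2, so K_{2,3} avoids a K_{3,3} subdivision and is planar.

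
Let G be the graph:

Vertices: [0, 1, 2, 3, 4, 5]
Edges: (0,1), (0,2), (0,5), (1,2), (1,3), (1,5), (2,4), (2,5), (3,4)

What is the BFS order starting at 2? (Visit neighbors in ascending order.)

BFS from vertex 2 (neighbors processed in ascending order):
Visit order: 2, 0, 1, 4, 5, 3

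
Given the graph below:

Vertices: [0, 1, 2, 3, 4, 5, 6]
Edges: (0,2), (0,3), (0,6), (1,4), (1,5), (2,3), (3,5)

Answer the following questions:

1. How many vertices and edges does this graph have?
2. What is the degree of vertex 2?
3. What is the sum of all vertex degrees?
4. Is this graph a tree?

Count: 7 vertices, 7 edges.
Vertex 2 has neighbors [0, 3], degree = 2.
Handshaking lemma: 2 * 7 = 14.
A tree on 7 vertices has 6 edges. This graph has 7 edges (1 extra). Not a tree.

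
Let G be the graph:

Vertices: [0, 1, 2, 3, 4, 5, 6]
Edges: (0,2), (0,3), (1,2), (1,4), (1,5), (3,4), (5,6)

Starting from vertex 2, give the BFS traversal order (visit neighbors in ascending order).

BFS from vertex 2 (neighbors processed in ascending order):
Visit order: 2, 0, 1, 3, 4, 5, 6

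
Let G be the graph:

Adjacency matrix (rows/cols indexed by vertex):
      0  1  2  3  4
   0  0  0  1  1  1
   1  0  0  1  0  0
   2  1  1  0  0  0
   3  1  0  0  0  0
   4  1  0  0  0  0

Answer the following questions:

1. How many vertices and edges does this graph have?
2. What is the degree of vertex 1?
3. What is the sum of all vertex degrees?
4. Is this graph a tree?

Count: 5 vertices, 4 edges.
Vertex 1 has neighbors [2], degree = 1.
Handshaking lemma: 2 * 4 = 8.
A graph is a tree iff it is connected and has exactly n-1 edges. This graph is connected (all 5 vertices in one component) and has 5-1 = 4 edges. It is a tree.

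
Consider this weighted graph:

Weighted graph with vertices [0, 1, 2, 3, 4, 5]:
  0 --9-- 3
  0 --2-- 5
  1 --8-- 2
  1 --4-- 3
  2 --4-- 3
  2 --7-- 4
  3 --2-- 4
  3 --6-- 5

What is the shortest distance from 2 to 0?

Using Dijkstra's algorithm from vertex 2:
Shortest path: 2 -> 3 -> 5 -> 0
Total weight: 4 + 6 + 2 = 12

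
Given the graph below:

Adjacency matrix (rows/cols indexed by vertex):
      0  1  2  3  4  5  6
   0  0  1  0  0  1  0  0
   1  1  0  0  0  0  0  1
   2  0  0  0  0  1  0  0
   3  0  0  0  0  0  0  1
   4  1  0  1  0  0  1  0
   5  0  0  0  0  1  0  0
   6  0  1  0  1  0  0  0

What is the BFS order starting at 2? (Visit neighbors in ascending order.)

BFS from vertex 2 (neighbors processed in ascending order):
Visit order: 2, 4, 0, 5, 1, 6, 3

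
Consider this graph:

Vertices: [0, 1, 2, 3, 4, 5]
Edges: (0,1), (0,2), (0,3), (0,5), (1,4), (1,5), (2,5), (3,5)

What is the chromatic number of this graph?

The graph has a maximum clique of size 3 (lower bound on chromatic number).
A valid 3-coloring: {0: 0, 1: 2, 2: 2, 3: 2, 4: 0, 5: 1}.
Chromatic number = 3.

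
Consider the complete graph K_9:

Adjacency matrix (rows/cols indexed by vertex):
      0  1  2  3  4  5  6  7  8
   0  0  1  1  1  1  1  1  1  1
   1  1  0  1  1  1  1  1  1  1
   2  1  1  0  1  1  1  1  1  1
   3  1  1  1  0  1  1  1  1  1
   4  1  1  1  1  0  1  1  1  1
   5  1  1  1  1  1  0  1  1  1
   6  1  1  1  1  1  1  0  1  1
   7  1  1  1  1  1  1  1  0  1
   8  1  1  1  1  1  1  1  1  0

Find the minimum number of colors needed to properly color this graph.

In K_9, every vertex is adjacent to every other vertex.
Each vertex needs a unique color.
Chromatic number = 9.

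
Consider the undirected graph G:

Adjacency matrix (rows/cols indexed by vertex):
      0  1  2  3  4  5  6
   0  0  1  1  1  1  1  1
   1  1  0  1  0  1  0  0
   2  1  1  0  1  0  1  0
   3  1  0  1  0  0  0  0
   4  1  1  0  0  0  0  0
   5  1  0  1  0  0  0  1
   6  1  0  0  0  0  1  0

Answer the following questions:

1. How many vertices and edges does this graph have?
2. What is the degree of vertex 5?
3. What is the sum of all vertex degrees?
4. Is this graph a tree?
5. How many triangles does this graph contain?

Count: 7 vertices, 11 edges.
Vertex 5 has neighbors [0, 2, 6], degree = 3.
Handshaking lemma: 2 * 11 = 22.
A tree on 7 vertices has 6 edges. This graph has 11 edges (5 extra). Not a tree.
Number of triangles = 5.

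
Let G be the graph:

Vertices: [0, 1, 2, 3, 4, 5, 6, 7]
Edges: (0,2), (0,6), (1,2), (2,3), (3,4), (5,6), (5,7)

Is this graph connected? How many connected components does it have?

Checking connectivity: the graph has 1 connected component(s).
All vertices are reachable from each other. The graph IS connected.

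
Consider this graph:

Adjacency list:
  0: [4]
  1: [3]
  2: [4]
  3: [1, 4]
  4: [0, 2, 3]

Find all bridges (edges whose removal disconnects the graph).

A bridge is an edge whose removal increases the number of connected components.
Bridges found: (0,4), (1,3), (2,4), (3,4)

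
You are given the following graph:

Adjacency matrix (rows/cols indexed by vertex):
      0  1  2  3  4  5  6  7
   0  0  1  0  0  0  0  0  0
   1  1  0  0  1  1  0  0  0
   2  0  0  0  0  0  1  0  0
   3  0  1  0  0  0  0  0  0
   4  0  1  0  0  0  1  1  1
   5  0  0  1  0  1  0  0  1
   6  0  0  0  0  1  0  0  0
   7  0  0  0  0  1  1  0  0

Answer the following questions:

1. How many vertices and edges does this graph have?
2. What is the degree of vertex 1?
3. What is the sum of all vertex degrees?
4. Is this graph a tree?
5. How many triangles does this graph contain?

Count: 8 vertices, 8 edges.
Vertex 1 has neighbors [0, 3, 4], degree = 3.
Handshaking lemma: 2 * 8 = 16.
A tree on 8 vertices has 7 edges. This graph has 8 edges (1 extra). Not a tree.
Number of triangles = 1.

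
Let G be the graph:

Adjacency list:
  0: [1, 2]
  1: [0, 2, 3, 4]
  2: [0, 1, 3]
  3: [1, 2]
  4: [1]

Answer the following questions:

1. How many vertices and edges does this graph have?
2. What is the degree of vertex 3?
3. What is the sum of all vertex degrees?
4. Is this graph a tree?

Count: 5 vertices, 6 edges.
Vertex 3 has neighbors [1, 2], degree = 2.
Handshaking lemma: 2 * 6 = 12.
A tree on 5 vertices has 4 edges. This graph has 6 edges (2 extra). Not a tree.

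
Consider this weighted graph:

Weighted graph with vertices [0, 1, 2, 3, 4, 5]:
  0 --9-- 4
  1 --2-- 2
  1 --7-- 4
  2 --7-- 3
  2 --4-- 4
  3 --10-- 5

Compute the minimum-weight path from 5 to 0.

Using Dijkstra's algorithm from vertex 5:
Shortest path: 5 -> 3 -> 2 -> 4 -> 0
Total weight: 10 + 7 + 4 + 9 = 30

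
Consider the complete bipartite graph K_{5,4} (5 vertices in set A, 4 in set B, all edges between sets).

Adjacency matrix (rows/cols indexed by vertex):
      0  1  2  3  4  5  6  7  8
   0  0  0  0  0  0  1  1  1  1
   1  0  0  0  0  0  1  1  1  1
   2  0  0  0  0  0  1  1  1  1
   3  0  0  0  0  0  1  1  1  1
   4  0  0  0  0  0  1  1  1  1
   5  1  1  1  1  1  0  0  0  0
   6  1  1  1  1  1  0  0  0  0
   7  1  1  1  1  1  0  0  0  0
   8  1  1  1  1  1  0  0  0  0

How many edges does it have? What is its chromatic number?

K_{5,4} has 5 * 4 = 20 edges.
Bipartite graphs have chromatic number 2 (color each partition differently).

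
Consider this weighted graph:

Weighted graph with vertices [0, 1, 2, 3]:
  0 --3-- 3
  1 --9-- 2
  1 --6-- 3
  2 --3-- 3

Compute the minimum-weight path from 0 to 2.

Using Dijkstra's algorithm from vertex 0:
Shortest path: 0 -> 3 -> 2
Total weight: 3 + 3 = 6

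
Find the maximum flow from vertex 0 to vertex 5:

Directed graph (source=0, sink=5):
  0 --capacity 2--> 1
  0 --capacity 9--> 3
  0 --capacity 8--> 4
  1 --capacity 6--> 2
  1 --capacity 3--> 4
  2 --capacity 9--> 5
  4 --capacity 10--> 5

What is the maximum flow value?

Computing max flow:
  Flow on (0->1): 2/2
  Flow on (0->4): 8/8
  Flow on (1->2): 2/6
  Flow on (2->5): 2/9
  Flow on (4->5): 8/10
Maximum flow = 10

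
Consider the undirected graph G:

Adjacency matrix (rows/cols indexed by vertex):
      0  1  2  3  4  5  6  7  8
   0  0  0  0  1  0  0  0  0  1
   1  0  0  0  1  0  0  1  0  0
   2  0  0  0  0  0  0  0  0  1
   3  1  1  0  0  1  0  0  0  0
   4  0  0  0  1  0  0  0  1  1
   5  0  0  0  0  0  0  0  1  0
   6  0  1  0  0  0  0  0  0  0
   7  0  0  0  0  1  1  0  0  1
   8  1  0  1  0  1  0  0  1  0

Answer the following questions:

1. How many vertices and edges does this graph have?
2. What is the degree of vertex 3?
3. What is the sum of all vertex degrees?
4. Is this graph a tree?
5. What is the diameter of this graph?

Count: 9 vertices, 10 edges.
Vertex 3 has neighbors [0, 1, 4], degree = 3.
Handshaking lemma: 2 * 10 = 20.
A tree on 9 vertices has 8 edges. This graph has 10 edges (2 extra). Not a tree.
Diameter (longest shortest path) = 5.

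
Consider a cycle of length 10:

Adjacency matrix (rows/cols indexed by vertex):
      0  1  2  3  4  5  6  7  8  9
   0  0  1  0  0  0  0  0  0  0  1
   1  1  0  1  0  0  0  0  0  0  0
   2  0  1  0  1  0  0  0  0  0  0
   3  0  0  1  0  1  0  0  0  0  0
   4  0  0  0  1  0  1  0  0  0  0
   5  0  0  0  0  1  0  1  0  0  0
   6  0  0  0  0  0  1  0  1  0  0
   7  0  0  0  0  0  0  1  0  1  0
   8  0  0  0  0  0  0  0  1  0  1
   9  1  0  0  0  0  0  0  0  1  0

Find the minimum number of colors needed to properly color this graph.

This is an even cycle (C_10). Even cycles are bipartite.
Chromatic number = 2.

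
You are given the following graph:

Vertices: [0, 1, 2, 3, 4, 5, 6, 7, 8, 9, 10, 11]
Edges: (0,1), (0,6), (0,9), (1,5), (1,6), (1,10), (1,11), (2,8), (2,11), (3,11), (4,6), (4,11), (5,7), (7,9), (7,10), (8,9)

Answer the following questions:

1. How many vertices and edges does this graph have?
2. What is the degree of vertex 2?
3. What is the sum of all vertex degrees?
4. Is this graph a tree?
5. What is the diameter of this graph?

Count: 12 vertices, 16 edges.
Vertex 2 has neighbors [8, 11], degree = 2.
Handshaking lemma: 2 * 16 = 32.
A tree on 12 vertices has 11 edges. This graph has 16 edges (5 extra). Not a tree.
Diameter (longest shortest path) = 4.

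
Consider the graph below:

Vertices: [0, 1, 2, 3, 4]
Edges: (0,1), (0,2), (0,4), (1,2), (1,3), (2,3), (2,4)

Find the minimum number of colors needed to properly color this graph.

The graph has a maximum clique of size 3 (lower bound on chromatic number).
A valid 3-coloring: {0: 1, 1: 2, 2: 0, 3: 1, 4: 2}.
Chromatic number = 3.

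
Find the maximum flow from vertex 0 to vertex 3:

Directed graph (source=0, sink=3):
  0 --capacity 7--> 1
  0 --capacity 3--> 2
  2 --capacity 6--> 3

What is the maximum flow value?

Computing max flow:
  Flow on (0->2): 3/3
  Flow on (2->3): 3/6
Maximum flow = 3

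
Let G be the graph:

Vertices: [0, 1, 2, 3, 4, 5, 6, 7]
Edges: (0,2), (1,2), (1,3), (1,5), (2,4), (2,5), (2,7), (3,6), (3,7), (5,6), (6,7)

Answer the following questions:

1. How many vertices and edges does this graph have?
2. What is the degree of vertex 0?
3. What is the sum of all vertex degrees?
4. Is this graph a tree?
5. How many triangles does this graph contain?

Count: 8 vertices, 11 edges.
Vertex 0 has neighbors [2], degree = 1.
Handshaking lemma: 2 * 11 = 22.
A tree on 8 vertices has 7 edges. This graph has 11 edges (4 extra). Not a tree.
Number of triangles = 2.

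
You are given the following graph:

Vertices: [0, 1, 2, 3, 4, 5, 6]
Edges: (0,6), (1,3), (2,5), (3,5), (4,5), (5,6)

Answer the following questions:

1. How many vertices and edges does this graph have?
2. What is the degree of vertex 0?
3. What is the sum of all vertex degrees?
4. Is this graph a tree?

Count: 7 vertices, 6 edges.
Vertex 0 has neighbors [6], degree = 1.
Handshaking lemma: 2 * 6 = 12.
A graph is a tree iff it is connected and has exactly n-1 edges. This graph is connected (all 7 vertices in one component) and has 7-1 = 6 edges. It is a tree.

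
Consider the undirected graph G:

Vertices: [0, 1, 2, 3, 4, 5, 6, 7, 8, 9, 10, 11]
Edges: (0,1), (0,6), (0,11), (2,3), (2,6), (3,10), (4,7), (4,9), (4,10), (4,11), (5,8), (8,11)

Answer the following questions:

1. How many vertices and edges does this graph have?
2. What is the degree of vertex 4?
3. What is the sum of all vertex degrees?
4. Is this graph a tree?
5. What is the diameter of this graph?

Count: 12 vertices, 12 edges.
Vertex 4 has neighbors [7, 9, 10, 11], degree = 4.
Handshaking lemma: 2 * 12 = 24.
A tree on 12 vertices has 11 edges. This graph has 12 edges (1 extra). Not a tree.
Diameter (longest shortest path) = 5.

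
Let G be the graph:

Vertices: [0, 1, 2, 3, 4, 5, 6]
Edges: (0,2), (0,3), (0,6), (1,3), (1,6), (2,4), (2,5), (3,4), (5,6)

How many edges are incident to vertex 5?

Vertex 5 has neighbors [2, 6], so deg(5) = 2.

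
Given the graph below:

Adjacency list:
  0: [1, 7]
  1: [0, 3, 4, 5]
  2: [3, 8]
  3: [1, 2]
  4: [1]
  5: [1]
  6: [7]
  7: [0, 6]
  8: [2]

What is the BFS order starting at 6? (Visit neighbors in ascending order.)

BFS from vertex 6 (neighbors processed in ascending order):
Visit order: 6, 7, 0, 1, 3, 4, 5, 2, 8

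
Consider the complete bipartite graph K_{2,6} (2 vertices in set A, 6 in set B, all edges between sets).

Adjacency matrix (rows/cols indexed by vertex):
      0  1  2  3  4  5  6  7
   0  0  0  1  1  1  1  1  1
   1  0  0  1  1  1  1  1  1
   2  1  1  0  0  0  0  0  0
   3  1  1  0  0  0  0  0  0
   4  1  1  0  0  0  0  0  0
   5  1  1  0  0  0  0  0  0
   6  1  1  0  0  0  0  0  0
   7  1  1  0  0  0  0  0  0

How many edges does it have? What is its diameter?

K_{2,6} has 2 * 6 = 12 edges.
Any vertex reaches any opposite-side vertex in 1 step; same-side vertices reach in 2 steps via any opposite-side vertex.
Diameter = 2.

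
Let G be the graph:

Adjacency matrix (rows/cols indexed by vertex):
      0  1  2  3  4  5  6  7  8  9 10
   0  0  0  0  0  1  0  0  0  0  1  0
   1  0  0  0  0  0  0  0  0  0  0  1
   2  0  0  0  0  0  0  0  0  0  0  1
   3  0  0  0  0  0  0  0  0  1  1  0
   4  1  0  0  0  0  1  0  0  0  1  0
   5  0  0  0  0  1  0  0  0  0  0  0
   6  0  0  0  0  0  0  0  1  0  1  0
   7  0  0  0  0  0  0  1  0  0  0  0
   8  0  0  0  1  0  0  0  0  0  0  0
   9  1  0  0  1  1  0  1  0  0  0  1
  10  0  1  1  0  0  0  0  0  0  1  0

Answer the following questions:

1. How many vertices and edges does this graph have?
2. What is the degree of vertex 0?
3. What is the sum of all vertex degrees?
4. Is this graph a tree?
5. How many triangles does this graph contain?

Count: 11 vertices, 11 edges.
Vertex 0 has neighbors [4, 9], degree = 2.
Handshaking lemma: 2 * 11 = 22.
A tree on 11 vertices has 10 edges. This graph has 11 edges (1 extra). Not a tree.
Number of triangles = 1.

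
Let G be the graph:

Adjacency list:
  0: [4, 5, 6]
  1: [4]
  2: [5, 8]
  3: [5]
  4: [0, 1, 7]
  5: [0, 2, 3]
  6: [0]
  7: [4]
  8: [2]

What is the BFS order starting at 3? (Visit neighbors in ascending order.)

BFS from vertex 3 (neighbors processed in ascending order):
Visit order: 3, 5, 0, 2, 4, 6, 8, 1, 7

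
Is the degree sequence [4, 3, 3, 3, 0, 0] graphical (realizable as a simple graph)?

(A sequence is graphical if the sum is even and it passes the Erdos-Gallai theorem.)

Sum of degrees = 13. Sum is odd, so the sequence is NOT graphical.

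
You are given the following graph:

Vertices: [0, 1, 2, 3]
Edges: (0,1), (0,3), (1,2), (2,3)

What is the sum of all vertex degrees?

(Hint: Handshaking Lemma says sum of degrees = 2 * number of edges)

Count edges: 4 edges.
By Handshaking Lemma: sum of degrees = 2 * 4 = 8.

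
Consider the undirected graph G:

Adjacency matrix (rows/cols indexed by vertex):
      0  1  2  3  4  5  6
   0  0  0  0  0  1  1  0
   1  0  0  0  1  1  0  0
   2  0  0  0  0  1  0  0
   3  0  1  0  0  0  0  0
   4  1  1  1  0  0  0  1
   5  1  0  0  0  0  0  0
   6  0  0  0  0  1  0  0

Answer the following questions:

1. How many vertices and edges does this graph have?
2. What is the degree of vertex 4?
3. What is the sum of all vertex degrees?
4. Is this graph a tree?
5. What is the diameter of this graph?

Count: 7 vertices, 6 edges.
Vertex 4 has neighbors [0, 1, 2, 6], degree = 4.
Handshaking lemma: 2 * 6 = 12.
A graph is a tree iff it is connected and has exactly n-1 edges. This graph is connected (all 7 vertices in one component) and has 7-1 = 6 edges. It is a tree.
Diameter (longest shortest path) = 4.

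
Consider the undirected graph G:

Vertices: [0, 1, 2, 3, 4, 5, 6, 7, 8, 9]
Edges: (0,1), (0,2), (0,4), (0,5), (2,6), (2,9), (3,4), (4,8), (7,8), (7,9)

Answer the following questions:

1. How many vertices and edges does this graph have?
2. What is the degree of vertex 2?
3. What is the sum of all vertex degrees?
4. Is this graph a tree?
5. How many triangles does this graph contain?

Count: 10 vertices, 10 edges.
Vertex 2 has neighbors [0, 6, 9], degree = 3.
Handshaking lemma: 2 * 10 = 20.
A tree on 10 vertices has 9 edges. This graph has 10 edges (1 extra). Not a tree.
Number of triangles = 0.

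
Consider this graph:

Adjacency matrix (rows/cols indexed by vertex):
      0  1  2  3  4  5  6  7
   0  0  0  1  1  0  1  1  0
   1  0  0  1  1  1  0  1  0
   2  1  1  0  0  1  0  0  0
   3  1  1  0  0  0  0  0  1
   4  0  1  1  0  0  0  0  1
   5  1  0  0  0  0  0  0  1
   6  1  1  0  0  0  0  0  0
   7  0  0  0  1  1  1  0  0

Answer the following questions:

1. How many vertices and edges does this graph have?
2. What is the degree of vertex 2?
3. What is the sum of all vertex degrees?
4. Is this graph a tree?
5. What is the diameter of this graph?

Count: 8 vertices, 12 edges.
Vertex 2 has neighbors [0, 1, 4], degree = 3.
Handshaking lemma: 2 * 12 = 24.
A tree on 8 vertices has 7 edges. This graph has 12 edges (5 extra). Not a tree.
Diameter (longest shortest path) = 3.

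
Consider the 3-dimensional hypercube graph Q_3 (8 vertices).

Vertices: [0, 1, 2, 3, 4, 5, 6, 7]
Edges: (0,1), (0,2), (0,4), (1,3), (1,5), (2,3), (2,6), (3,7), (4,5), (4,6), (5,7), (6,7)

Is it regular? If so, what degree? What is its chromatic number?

In Q_3, every vertex has exactly 3 neighbors (flip one of 3 bits), so it is 3-regular.
Q_3 is bipartite (partition by bit-parity), so chromatic number = 2.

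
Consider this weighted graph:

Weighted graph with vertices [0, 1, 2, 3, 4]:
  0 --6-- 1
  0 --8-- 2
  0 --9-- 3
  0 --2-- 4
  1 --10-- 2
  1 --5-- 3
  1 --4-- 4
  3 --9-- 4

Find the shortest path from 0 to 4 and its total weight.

Using Dijkstra's algorithm from vertex 0:
Shortest path: 0 -> 4
Total weight: 2 = 2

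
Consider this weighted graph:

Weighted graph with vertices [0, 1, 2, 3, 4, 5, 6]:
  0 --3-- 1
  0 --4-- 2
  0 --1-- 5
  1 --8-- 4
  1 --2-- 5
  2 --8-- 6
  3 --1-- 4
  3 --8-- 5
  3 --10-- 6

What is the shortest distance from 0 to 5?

Using Dijkstra's algorithm from vertex 0:
Shortest path: 0 -> 5
Total weight: 1 = 1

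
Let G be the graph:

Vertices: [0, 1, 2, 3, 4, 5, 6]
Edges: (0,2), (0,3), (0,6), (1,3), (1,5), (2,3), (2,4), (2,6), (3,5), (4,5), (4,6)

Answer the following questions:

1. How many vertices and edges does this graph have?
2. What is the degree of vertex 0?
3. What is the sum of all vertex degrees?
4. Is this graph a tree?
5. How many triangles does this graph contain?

Count: 7 vertices, 11 edges.
Vertex 0 has neighbors [2, 3, 6], degree = 3.
Handshaking lemma: 2 * 11 = 22.
A tree on 7 vertices has 6 edges. This graph has 11 edges (5 extra). Not a tree.
Number of triangles = 4.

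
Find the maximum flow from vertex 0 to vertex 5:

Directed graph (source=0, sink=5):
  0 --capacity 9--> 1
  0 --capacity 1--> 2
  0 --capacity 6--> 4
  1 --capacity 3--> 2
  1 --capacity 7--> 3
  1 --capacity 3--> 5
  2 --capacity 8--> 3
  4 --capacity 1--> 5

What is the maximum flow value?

Computing max flow:
  Flow on (0->1): 3/9
  Flow on (0->4): 1/6
  Flow on (1->5): 3/3
  Flow on (4->5): 1/1
Maximum flow = 4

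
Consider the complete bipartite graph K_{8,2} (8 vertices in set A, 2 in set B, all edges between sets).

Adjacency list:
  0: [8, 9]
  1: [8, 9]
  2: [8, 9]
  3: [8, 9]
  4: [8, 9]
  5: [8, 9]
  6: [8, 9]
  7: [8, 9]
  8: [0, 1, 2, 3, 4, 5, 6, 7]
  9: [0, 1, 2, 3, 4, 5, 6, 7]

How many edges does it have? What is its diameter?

K_{8,2} has 8 * 2 = 16 edges.
Any vertex reaches any opposite-side vertex in 1 step; same-side vertices reach in 2 steps via any opposite-side vertex.
Diameter = 2.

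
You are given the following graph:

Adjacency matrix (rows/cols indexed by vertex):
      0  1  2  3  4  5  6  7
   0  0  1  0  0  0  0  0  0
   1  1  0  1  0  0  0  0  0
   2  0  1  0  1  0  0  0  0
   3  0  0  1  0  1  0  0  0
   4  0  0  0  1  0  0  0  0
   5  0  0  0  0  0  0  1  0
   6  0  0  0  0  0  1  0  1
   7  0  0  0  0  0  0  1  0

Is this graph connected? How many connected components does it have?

Checking connectivity: the graph has 2 connected component(s).
Components: [[0, 1, 2, 3, 4], [5, 6, 7]]. The graph is NOT connected.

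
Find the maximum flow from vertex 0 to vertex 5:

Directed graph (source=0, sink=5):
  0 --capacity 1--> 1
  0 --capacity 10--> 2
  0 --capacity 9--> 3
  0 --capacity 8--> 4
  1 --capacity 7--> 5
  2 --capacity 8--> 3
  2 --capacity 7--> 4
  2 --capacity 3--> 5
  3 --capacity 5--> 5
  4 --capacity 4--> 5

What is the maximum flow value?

Computing max flow:
  Flow on (0->1): 1/1
  Flow on (0->2): 3/10
  Flow on (0->3): 5/9
  Flow on (0->4): 4/8
  Flow on (1->5): 1/7
  Flow on (2->5): 3/3
  Flow on (3->5): 5/5
  Flow on (4->5): 4/4
Maximum flow = 13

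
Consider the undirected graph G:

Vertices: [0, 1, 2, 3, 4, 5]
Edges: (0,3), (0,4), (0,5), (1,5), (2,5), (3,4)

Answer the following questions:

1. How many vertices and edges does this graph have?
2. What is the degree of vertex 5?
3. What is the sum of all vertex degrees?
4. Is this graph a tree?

Count: 6 vertices, 6 edges.
Vertex 5 has neighbors [0, 1, 2], degree = 3.
Handshaking lemma: 2 * 6 = 12.
A tree on 6 vertices has 5 edges. This graph has 6 edges (1 extra). Not a tree.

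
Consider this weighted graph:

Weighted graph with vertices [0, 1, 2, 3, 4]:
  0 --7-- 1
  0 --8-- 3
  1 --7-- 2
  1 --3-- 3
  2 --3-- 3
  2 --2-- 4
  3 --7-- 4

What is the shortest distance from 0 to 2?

Using Dijkstra's algorithm from vertex 0:
Shortest path: 0 -> 3 -> 2
Total weight: 8 + 3 = 11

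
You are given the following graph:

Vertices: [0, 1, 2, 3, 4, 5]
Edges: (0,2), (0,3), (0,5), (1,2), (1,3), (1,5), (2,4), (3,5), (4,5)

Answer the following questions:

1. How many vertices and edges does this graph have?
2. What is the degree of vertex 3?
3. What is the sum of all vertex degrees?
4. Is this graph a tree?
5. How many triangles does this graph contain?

Count: 6 vertices, 9 edges.
Vertex 3 has neighbors [0, 1, 5], degree = 3.
Handshaking lemma: 2 * 9 = 18.
A tree on 6 vertices has 5 edges. This graph has 9 edges (4 extra). Not a tree.
Number of triangles = 2.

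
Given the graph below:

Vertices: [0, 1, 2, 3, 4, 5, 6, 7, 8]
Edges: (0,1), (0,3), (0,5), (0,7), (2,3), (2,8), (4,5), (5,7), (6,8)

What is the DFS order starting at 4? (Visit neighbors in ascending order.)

DFS from vertex 4 (neighbors processed in ascending order):
Visit order: 4, 5, 0, 1, 3, 2, 8, 6, 7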